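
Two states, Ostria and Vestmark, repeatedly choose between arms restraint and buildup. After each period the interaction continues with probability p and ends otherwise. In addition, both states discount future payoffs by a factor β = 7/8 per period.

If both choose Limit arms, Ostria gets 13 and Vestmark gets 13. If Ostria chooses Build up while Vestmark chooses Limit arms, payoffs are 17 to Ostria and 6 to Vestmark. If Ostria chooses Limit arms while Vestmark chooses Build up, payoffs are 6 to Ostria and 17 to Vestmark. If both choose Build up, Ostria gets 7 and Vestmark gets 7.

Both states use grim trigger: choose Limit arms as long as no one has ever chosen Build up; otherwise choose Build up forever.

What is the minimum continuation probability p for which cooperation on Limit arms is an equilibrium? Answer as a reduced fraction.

16/35

Expected continuation weight on next period's payoff is β·p = 7/8·p, which plays the role of the discount factor.
Cooperation requires 7/8·p ≥ (17−13)/(17−7) = 2/5, hence p ≥ 16/35.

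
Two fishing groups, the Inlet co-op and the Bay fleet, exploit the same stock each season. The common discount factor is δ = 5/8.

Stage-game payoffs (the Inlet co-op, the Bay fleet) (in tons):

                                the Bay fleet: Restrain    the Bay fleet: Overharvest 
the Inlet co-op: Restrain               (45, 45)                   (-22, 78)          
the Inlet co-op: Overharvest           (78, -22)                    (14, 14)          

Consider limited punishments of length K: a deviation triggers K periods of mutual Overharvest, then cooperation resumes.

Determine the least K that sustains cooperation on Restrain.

IC: δ(1−δ^K)/(1−δ) ≥ (78−45)/(45−14) = 33/31.
With δ = 5/8: need 1 − δ^K ≥ 33/31·(1−5/8)/(5/8), i.e. δ^K ≤ 0.3613.
Since (5/8)^2 = 0.3906 and (5/8)^3 = 0.2441, the smallest such K is 3.

3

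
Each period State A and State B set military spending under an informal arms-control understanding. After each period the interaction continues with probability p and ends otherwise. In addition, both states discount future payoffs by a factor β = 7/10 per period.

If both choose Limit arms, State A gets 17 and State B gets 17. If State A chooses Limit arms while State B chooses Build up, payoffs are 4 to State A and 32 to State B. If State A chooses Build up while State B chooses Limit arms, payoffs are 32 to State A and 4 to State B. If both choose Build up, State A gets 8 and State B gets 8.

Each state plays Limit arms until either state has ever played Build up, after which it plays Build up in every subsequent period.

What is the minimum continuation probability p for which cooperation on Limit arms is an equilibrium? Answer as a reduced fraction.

25/28

With continuation probability p and discount β, the effective per-period discount factor is βp.
Grim-trigger IC: βp ≥ (32−17)/(32−8) = 5/8.
So p ≥ (5/8)/(7/10) = 25/28.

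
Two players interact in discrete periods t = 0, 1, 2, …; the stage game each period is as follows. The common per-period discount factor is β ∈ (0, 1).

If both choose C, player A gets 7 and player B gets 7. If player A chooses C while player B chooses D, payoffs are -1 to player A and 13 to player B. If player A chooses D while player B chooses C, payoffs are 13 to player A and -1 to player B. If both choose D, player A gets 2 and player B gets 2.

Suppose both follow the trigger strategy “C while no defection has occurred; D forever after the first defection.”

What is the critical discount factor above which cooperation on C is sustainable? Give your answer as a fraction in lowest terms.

6/11

7/(1−β) ≥ 13 + 2β/(1−β)
7 ≥ 13 − 11β
β ≥ 6/11.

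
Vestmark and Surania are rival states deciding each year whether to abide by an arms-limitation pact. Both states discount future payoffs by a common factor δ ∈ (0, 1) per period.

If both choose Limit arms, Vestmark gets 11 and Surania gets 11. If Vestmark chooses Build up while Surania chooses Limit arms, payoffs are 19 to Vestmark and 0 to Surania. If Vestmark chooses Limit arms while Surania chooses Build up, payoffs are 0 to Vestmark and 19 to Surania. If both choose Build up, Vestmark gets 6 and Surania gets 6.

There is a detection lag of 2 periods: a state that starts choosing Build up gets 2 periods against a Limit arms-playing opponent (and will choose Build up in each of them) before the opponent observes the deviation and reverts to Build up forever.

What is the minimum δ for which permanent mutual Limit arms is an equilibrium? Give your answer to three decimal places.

0.784

The best deviation is to choose Build up for all 2 undetected periods, earning 19 each, then 6 forever once detected.
Deviation value: 19(1−δ^2)/(1−δ) + 6δ^2/(1−δ); cooperation value: 11/(1−δ).
IC: 11 ≥ 19(1−δ^2) + 6δ^2 = 19 − 13δ^2.
So δ^2 ≥ 8/13, giving δ ≥ (8/13)^(1/2) ≈ 0.784.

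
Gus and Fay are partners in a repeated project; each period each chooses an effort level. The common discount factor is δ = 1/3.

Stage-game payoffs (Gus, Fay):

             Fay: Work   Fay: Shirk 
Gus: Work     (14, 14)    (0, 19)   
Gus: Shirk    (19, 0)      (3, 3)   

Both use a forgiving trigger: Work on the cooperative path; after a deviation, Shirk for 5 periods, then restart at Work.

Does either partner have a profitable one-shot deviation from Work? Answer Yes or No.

Comparing payoff streams over the 6 periods until play realigns: cooperate → 14(1+δ+…+δ^5); deviate → 19 + 3(δ+…+δ^5).
Cooperation is sustained iff (14−3)(δ+…+δ^5) ≥ 19−14.
δ+…+δ^5 = 1/3·(1−(1/3)^5)/(1−1/3) = 0.4979, and (19−14)/(14−3) = 0.4545.
0.4979 ≥ 0.4545, so cooperation is sustainable.

No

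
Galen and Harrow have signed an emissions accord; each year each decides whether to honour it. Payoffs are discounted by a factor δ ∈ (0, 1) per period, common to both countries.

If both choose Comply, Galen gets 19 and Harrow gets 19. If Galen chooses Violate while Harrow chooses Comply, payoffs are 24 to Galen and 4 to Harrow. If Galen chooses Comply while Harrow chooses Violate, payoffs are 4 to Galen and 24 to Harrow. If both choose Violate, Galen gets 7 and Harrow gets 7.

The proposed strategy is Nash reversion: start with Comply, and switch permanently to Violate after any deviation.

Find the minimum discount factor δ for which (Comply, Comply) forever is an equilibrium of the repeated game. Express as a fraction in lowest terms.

5/17

Cooperation forever yields 19 each period: 19/(1−δ).
Deviating yields 24 once, then 7 forever: 24 + 7δ/(1−δ).
No profitable deviation requires 19/(1−δ) ≥ 24 + 7δ/(1−δ).
Multiplying by (1−δ): 19 ≥ 24(1−δ) + 7δ = 24 − 17δ.
So 17δ ≥ 5, i.e. δ ≥ 5/17.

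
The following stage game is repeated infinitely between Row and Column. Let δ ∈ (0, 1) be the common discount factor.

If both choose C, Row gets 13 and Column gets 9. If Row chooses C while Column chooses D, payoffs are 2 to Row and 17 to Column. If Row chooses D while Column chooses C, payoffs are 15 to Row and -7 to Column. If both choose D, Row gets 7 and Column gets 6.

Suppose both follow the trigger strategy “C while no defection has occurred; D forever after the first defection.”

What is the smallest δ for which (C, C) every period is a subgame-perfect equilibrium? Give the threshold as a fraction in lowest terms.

For Row: deviation gain 15−13 = 2, per-period punishment loss 13−7 = 6. IC gives δ ≥ 2/8 = 1/4.
For Column: gain 8, loss 3 per period, so δ ≥ 8/11.
The tighter constraint is Column's, so cooperation needs δ ≥ 8/11.

8/11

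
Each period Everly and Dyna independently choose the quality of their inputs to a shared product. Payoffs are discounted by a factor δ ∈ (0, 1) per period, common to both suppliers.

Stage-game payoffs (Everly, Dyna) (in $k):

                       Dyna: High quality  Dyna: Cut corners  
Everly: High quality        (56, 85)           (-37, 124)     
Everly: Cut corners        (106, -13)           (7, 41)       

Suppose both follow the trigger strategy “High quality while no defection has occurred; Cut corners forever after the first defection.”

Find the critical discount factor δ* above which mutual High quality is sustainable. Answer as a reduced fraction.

For Everly: deviation gain 106−56 = 50, per-period punishment loss 56−7 = 49. IC gives δ ≥ 50/99.
For Dyna: gain 39, loss 44 per period, so δ ≥ 39/83.
The tighter constraint is Everly's, so cooperation needs δ ≥ 50/99.

50/99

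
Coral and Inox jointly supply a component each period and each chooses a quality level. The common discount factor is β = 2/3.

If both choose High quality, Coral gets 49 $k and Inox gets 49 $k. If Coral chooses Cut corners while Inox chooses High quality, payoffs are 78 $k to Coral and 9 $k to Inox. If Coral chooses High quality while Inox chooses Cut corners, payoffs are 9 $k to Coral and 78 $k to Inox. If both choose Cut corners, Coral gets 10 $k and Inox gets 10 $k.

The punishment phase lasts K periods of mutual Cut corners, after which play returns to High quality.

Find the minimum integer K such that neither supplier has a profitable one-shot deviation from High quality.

2

Need Σ_{k=1}^{K} β^k ≥ (78−49)/(49−10) = 0.7436 at β = 2/3.
At K = 1 the sum is 0.6667 < 0.7436; at K = 2 it is 1.1111 ≥ 0.7436.
So the minimum punishment length is K = 2.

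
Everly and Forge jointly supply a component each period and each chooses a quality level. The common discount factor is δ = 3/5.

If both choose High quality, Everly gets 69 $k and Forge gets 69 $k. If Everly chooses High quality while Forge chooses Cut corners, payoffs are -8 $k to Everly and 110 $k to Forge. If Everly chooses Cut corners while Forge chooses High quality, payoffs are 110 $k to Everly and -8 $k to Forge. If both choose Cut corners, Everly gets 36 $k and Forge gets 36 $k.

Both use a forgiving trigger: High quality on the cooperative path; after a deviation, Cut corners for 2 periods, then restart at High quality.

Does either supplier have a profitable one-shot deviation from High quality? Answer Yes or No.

Comparing payoff streams over the 3 periods until play realigns: cooperate → 69(1+δ+…+δ^2); deviate → 110 + 36(δ+…+δ^2).
Cooperation is sustained iff (69−36)(δ+…+δ^2) ≥ 110−69.
δ+…+δ^2 = 3/5·(1−(3/5)^2)/(1−3/5) = 0.9600, and (110−69)/(69−36) = 1.2424.
0.9600 < 1.2424, so cooperation is not sustainable.

Yes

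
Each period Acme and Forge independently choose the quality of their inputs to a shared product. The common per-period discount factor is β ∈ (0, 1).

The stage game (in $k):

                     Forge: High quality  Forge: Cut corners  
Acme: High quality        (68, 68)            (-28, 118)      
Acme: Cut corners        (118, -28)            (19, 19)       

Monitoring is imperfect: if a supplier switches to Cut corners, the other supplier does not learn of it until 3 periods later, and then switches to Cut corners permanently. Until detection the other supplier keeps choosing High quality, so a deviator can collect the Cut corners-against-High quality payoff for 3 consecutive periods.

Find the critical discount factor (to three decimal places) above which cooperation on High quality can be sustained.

0.796

A deviator earns 118 for 3 periods, then 19 forever; cooperating earns 68 forever. Multiplying the IC by (1−β):
68 ≥ 118(1−β^3) + 19β^3, so 99·β^3 ≥ 50 and β^3 ≥ 50/99.
β ≥ (50/99)^(1/3) ≈ 0.796.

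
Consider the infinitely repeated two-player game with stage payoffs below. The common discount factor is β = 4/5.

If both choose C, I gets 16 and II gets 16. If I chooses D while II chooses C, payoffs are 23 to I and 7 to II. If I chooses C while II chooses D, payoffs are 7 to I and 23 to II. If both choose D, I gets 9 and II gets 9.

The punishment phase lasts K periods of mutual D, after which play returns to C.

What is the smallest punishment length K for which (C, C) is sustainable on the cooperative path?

2

Need Σ_{k=1}^{K} β^k ≥ (23−16)/(16−9) = 1.0000 at β = 4/5.
At K = 1 the sum is 0.8000 < 1.0000; at K = 2 it is 1.4400 ≥ 1.0000.
So the minimum punishment length is K = 2.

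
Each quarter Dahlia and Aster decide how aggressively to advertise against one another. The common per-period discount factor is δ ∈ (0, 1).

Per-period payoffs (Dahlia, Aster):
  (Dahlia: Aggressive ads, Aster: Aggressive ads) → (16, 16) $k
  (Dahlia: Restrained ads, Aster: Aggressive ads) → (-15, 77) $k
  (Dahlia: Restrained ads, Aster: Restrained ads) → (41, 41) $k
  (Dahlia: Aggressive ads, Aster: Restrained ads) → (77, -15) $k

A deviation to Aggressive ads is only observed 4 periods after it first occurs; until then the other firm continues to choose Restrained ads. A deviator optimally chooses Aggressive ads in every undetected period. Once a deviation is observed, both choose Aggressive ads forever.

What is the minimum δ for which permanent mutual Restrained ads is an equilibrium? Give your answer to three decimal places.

Deviating for the 4 undetected periods gains 77−41 = 36 per period over cooperation, then loses 41−16 = 25 per period forever once punishment starts.
Gain: 36(1 + δ + … + δ^3); loss: 25·δ^4/(1−δ).
No profitable deviation ⇔ 36(1−δ^4) ≤ 25·δ^4, i.e. δ^4 ≥ 36/(36+25) = 36/61.
Hence δ ≥ (36/61)^(1/4) ≈ 0.876.

0.876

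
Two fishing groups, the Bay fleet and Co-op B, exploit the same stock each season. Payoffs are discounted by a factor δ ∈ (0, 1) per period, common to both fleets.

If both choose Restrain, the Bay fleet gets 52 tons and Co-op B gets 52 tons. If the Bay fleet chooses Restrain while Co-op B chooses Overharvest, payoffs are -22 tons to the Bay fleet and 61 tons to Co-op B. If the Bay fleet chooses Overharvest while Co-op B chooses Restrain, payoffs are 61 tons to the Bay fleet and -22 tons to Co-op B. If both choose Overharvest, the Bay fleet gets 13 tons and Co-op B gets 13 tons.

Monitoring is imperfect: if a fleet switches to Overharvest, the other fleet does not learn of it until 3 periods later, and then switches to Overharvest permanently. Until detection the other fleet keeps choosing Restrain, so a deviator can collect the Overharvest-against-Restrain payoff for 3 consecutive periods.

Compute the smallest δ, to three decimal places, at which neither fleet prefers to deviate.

Deviating for the 3 undetected periods gains 61−52 = 9 per period over cooperation, then loses 52−13 = 39 per period forever once punishment starts.
Gain: 9(1 + δ + … + δ^2); loss: 39·δ^3/(1−δ).
No profitable deviation ⇔ 9(1−δ^3) ≤ 39·δ^3, i.e. δ^3 ≥ 9/(9+39) = 3/16.
Hence δ ≥ (3/16)^(1/3) ≈ 0.572.

0.572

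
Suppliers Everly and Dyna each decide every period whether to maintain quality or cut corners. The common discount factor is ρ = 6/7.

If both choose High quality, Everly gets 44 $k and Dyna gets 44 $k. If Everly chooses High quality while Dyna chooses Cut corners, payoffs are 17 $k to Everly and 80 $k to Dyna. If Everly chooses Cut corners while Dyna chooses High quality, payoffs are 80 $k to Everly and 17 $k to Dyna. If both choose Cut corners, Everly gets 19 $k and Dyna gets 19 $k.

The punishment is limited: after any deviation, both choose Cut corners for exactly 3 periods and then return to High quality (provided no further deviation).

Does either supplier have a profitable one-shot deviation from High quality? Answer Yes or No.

IC: ρ+…+ρ^3 ≥ (80−44)/(44−19) = 36/25.
At ρ = 6/7: partial sum = 2.2216 ≥ 1.4400. Cooperation sustainable.

No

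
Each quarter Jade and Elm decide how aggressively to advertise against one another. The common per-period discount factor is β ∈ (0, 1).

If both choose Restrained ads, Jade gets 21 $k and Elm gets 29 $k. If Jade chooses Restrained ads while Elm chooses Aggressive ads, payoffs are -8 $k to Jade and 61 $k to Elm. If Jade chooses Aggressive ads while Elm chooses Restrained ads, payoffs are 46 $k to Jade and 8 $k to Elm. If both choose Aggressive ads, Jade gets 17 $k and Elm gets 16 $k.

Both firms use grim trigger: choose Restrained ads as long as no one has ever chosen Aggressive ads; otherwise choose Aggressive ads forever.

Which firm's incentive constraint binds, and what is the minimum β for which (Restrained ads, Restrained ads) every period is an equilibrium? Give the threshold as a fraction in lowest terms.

Jade; β ≥ 25/29

Jade: cooperation gives 21 each period; deviation gives 46 once then 17 forever.
  21/(1−β) ≥ 46 + 17β/(1−β) ⇒ β ≥ 25/29.
Elm: cooperation gives 29 each period; deviation gives 61 once then 16 forever.
  β ≥ 32/45.
Both must hold, so the binding constraint is Jade's: β ≥ 25/29.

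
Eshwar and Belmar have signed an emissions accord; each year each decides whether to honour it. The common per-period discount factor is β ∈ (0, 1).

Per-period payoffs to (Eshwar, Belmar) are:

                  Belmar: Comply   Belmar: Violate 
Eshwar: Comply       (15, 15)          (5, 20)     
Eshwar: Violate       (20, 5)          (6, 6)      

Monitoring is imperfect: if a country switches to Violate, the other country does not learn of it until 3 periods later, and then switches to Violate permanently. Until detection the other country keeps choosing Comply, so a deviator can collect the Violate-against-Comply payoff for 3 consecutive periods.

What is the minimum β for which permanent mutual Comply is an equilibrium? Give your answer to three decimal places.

0.709

The best deviation is to choose Violate for all 3 undetected periods, earning 20 each, then 6 forever once detected.
Deviation value: 20(1−β^3)/(1−β) + 6β^3/(1−β); cooperation value: 15/(1−β).
IC: 15 ≥ 20(1−β^3) + 6β^3 = 20 − 14β^3.
So β^3 ≥ 5/14, giving β ≥ (5/14)^(1/3) ≈ 0.709.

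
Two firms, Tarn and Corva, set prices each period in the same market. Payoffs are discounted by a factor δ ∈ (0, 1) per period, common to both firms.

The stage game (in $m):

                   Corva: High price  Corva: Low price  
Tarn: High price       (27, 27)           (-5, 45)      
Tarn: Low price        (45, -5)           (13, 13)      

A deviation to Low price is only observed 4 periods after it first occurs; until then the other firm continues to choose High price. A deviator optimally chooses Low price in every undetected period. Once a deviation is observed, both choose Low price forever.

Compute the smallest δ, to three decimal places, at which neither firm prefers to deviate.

0.866

The best deviation is to choose Low price for all 4 undetected periods, earning 45 each, then 13 forever once detected.
Deviation value: 45(1−δ^4)/(1−δ) + 13δ^4/(1−δ); cooperation value: 27/(1−δ).
IC: 27 ≥ 45(1−δ^4) + 13δ^4 = 45 − 32δ^4.
So δ^4 ≥ 18/32 = 9/16, giving δ ≥ (9/16)^(1/4) ≈ 0.866.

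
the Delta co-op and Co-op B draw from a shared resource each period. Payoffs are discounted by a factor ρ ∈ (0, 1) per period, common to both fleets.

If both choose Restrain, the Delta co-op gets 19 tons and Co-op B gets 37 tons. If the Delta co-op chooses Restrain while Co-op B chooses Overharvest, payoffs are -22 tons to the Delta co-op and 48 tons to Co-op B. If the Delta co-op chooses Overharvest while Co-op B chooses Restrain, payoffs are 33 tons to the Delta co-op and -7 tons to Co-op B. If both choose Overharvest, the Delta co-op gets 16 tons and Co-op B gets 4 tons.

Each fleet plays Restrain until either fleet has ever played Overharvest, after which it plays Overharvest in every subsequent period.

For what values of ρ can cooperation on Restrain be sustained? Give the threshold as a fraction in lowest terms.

14/17

For the Delta co-op: deviation gain 33−19 = 14, per-period punishment loss 19−16 = 3. IC gives ρ ≥ 14/17.
For Co-op B: gain 11, loss 33 per period, so ρ ≥ 11/44 = 1/4.
The tighter constraint is the Delta co-op's, so cooperation needs ρ ≥ 14/17.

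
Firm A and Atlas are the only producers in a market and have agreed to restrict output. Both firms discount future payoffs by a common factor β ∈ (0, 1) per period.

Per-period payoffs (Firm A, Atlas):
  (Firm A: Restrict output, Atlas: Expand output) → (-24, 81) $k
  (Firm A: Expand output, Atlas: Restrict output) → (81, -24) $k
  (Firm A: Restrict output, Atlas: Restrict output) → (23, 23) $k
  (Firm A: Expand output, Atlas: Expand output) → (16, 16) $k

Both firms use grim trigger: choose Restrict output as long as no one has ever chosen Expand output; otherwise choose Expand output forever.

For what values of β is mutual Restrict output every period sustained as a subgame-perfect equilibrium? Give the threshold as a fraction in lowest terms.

58/65

23/(1−β) ≥ 81 + 16β/(1−β)
23 ≥ 81 − 65β
β ≥ 58/65.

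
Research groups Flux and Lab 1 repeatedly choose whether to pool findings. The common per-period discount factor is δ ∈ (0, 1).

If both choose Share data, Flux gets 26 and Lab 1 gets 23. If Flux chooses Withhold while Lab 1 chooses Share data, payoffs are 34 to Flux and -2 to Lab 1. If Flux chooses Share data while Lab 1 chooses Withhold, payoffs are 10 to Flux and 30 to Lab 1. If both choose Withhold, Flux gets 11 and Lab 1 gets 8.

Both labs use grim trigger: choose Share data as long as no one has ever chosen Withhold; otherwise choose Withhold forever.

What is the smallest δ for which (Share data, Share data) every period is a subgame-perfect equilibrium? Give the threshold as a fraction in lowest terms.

8/23

Flux's threshold: (34−26)/(34−11) = 8/23.
Lab 1's threshold: (30−23)/(30−8) = 7/22.
8/23 > 7/22, so Flux binds and δ* = 8/23.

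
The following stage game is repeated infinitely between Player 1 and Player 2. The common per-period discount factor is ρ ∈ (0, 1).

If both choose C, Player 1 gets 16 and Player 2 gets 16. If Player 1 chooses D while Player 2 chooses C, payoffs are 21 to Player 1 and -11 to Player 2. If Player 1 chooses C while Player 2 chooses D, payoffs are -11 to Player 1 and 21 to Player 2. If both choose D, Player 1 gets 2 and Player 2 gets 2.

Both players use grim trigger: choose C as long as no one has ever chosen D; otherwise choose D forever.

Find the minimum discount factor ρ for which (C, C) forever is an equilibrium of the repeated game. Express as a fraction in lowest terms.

Cooperation forever yields 16 each period: 16/(1−ρ).
Deviating yields 21 once, then 2 forever: 21 + 2ρ/(1−ρ).
No profitable deviation requires 16/(1−ρ) ≥ 21 + 2ρ/(1−ρ).
Multiplying by (1−ρ): 16 ≥ 21(1−ρ) + 2ρ = 21 − 19ρ.
So 19ρ ≥ 5, i.e. ρ ≥ 5/19.

5/19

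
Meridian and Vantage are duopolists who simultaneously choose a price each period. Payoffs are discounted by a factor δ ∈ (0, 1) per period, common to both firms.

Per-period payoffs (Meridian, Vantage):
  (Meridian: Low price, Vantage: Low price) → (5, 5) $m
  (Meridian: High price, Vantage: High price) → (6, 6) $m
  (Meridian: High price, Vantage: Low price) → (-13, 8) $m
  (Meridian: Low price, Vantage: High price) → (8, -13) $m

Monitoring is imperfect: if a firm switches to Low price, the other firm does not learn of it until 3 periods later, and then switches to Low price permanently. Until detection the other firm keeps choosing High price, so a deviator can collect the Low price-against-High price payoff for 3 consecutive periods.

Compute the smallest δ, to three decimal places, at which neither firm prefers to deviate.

0.874

The best deviation is to choose Low price for all 3 undetected periods, earning 8 each, then 5 forever once detected.
Deviation value: 8(1−δ^3)/(1−δ) + 5δ^3/(1−δ); cooperation value: 6/(1−δ).
IC: 6 ≥ 8(1−δ^3) + 5δ^3 = 8 − 3δ^3.
So δ^3 ≥ 2/3, giving δ ≥ (2/3)^(1/3) ≈ 0.874.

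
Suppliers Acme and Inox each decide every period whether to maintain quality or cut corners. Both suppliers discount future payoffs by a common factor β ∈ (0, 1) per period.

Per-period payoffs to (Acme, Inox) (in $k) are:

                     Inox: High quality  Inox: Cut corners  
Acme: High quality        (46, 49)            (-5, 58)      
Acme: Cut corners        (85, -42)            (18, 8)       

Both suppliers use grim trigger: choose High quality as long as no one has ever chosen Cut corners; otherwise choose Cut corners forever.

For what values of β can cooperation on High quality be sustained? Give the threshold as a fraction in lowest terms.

39/67

Acme: cooperation gives 46 each period; deviation gives 85 once then 18 forever.
  46/(1−β) ≥ 85 + 18β/(1−β) ⇒ β ≥ 39/67.
Inox: cooperation gives 49 each period; deviation gives 58 once then 8 forever.
  β ≥ 9/50.
Both must hold, so the binding constraint is Acme's: β ≥ 39/67.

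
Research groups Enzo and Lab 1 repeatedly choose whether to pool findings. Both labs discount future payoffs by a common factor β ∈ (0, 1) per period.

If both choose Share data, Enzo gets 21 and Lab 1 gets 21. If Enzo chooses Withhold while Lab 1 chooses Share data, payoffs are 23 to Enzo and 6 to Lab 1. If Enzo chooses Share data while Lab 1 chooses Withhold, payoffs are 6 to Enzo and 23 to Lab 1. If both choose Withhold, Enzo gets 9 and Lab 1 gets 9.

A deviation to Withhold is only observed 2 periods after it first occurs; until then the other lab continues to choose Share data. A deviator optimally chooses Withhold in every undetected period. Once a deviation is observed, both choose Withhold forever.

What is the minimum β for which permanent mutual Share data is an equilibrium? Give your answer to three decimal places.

A deviator earns 23 for 2 periods, then 9 forever; cooperating earns 21 forever. Multiplying the IC by (1−β):
21 ≥ 23(1−β^2) + 9β^2, so 14·β^2 ≥ 2 and β^2 ≥ 1/7.
β ≥ (1/7)^(1/2) ≈ 0.378.

0.378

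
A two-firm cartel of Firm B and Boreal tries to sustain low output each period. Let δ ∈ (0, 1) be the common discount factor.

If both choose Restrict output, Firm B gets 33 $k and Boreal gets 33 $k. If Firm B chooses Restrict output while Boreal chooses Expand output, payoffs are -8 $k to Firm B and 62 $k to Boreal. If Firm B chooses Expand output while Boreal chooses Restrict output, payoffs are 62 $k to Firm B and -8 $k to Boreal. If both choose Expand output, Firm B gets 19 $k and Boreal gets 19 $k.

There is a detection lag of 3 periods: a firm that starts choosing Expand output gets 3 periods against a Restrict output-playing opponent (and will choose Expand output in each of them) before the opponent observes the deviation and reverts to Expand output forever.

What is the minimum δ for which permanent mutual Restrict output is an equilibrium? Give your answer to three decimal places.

0.877

The best deviation is to choose Expand output for all 3 undetected periods, earning 62 each, then 19 forever once detected.
Deviation value: 62(1−δ^3)/(1−δ) + 19δ^3/(1−δ); cooperation value: 33/(1−δ).
IC: 33 ≥ 62(1−δ^3) + 19δ^3 = 62 − 43δ^3.
So δ^3 ≥ 29/43, giving δ ≥ (29/43)^(1/3) ≈ 0.877.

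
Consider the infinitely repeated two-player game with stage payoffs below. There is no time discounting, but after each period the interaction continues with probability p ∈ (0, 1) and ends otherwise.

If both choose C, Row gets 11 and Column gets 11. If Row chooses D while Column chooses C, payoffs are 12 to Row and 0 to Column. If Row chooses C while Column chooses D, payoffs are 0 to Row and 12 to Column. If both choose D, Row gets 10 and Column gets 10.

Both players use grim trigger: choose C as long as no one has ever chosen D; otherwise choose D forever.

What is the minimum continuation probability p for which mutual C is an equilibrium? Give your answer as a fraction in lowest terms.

With no time discounting, the continuation probability p plays the role of the discount factor.
Grim-trigger IC: 11/(1−p) ≥ 12 + 10p/(1−p) ⇒ p ≥ (12−11)/(12−10) = 1/2.

1/2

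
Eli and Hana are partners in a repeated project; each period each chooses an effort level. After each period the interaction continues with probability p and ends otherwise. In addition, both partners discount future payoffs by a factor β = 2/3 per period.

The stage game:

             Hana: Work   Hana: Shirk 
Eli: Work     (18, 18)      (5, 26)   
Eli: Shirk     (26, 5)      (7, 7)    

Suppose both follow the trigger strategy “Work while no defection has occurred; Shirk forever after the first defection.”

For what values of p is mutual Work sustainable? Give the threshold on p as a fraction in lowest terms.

Expected continuation weight on next period's payoff is β·p = 2/3·p, which plays the role of the discount factor.
Cooperation requires 2/3·p ≥ (26−18)/(26−7) = 8/19, hence p ≥ 12/19.

12/19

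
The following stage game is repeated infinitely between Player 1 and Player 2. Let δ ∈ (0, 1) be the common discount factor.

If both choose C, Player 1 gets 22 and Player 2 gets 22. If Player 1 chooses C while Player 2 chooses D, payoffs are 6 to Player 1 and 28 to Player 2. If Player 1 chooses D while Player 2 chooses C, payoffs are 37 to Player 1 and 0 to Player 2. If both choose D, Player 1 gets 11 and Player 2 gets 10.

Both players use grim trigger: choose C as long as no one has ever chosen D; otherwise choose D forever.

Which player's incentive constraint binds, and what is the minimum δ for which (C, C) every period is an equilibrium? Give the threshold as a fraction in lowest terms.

Player 1; δ ≥ 15/26

Player 1's threshold: (37−22)/(37−11) = 15/26.
Player 2's threshold: (28−22)/(28−10) = 1/3.
15/26 > 1/3, so Player 1 binds and δ* = 15/26.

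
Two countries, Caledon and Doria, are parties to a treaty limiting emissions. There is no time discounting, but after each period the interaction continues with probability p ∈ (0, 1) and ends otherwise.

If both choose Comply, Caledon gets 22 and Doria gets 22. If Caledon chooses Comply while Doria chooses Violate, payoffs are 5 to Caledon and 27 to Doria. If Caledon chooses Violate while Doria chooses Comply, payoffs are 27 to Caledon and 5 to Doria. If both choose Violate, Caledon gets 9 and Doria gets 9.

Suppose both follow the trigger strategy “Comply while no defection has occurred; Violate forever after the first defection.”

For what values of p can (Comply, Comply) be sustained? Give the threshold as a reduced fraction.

5/18

Expected cooperation value is 22 + p·22 + p²·22 + … = 22/(1−p); deviation gives 27 + p·9/(1−p).
22 ≥ 27(1−p) + 9p ⇒ 18p ≥ 5 ⇒ p ≥ 5/18.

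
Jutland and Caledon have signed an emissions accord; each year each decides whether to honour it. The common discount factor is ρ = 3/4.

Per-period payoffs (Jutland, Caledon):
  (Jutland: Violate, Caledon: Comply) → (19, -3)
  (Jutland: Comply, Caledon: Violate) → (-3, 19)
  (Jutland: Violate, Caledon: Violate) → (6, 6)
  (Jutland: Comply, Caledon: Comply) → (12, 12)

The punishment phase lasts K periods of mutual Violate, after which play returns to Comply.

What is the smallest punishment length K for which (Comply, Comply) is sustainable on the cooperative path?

2

No profitable deviation requires (12−6)(ρ+…+ρ^K) ≥ 19−12, i.e. ρ+…+ρ^K ≥ 7/6 ≈ 1.1667.
With ρ = 3/4, the partial sums are K=1: 0.7500, K=2: 1.3125.
K = 2 is the first length at which the sum reaches 1.1667.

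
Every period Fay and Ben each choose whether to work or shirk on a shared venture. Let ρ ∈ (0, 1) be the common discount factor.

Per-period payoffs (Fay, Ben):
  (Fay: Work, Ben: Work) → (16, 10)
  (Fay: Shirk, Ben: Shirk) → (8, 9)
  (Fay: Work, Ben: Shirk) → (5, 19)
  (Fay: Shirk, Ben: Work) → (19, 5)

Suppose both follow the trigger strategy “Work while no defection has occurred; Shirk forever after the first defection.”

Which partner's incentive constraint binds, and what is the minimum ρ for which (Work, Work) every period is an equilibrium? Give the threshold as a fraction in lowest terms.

Fay's threshold: (19−16)/(19−8) = 3/11.
Ben's threshold: (19−10)/(19−9) = 9/10.
3/11 < 9/10, so Ben binds and ρ* = 9/10.

Ben; ρ ≥ 9/10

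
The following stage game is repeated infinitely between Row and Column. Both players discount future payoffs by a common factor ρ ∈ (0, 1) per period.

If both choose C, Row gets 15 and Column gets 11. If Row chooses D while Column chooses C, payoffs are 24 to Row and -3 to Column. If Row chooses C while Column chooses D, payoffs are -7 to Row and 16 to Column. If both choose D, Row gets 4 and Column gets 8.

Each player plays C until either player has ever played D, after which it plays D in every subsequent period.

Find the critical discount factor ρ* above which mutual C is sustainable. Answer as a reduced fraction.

For Row: deviation gain 24−15 = 9, per-period punishment loss 15−4 = 11. IC gives ρ ≥ 9/20.
For Column: gain 5, loss 3 per period, so ρ ≥ 5/8.
The tighter constraint is Column's, so cooperation needs ρ ≥ 5/8.

5/8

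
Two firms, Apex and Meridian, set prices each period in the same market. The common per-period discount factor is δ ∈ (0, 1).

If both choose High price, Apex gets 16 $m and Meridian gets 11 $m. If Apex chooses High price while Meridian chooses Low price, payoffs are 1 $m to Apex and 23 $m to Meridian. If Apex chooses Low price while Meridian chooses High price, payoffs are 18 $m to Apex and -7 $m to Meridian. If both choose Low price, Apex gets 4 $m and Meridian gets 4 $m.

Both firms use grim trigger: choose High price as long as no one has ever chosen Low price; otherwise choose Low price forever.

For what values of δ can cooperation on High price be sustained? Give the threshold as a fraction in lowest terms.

For Apex: deviation gain 18−16 = 2, per-period punishment loss 16−4 = 12. IC gives δ ≥ 2/14 = 1/7.
For Meridian: gain 12, loss 7 per period, so δ ≥ 12/19.
The tighter constraint is Meridian's, so cooperation needs δ ≥ 12/19.

12/19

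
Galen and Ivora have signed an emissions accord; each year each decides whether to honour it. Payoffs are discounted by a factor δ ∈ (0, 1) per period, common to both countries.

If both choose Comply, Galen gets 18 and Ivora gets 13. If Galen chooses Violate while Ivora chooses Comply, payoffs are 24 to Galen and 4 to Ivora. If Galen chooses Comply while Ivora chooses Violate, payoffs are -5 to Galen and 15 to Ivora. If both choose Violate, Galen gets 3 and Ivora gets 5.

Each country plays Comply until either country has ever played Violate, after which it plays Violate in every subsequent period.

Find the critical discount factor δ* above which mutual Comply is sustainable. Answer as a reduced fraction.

2/7

For Galen: deviation gain 24−18 = 6, per-period punishment loss 18−3 = 15. IC gives δ ≥ 6/21 = 2/7.
For Ivora: gain 2, loss 8 per period, so δ ≥ 2/10 = 1/5.
The tighter constraint is Galen's, so cooperation needs δ ≥ 2/7.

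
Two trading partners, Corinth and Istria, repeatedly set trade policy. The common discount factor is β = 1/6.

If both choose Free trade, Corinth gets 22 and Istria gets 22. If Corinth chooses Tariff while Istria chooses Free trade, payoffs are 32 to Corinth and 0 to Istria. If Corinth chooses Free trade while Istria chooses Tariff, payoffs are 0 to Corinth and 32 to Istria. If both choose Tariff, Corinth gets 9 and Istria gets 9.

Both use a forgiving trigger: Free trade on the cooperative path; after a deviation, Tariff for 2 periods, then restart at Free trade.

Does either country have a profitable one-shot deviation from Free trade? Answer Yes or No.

A one-shot deviation gives 32 now, then 9 for 2 periods, then back to 22.
Gain from deviating: (32−22) today; loss: (22−9) in each of the next 2 periods.
No-deviation condition: (22−9)(β+…+β^2) ≥ 32−22, i.e. β+…+β^2 ≥ 10/13.
At β = 1/6: β+…+β^2 = 0.1944 < 0.7692.
So cooperation is not sustainable.

Yes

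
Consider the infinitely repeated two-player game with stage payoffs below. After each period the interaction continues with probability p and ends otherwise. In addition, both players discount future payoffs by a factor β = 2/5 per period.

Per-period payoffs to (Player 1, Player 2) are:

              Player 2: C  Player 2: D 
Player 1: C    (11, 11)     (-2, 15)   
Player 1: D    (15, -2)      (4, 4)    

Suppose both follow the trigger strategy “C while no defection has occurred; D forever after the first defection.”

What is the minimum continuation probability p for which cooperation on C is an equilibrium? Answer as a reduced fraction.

Expected continuation weight on next period's payoff is β·p = 2/5·p, which plays the role of the discount factor.
Cooperation requires 2/5·p ≥ (15−11)/(15−4) = 4/11, hence p ≥ 10/11.

10/11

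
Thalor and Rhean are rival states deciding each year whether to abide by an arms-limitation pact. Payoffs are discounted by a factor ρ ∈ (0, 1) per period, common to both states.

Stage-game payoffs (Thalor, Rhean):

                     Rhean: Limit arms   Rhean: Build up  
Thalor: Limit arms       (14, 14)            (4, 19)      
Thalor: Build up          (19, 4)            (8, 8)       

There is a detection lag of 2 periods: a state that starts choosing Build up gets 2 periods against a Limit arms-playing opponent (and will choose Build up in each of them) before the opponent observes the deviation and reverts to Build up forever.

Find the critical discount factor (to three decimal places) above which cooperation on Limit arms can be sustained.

The best deviation is to choose Build up for all 2 undetected periods, earning 19 each, then 8 forever once detected.
Deviation value: 19(1−ρ^2)/(1−ρ) + 8ρ^2/(1−ρ); cooperation value: 14/(1−ρ).
IC: 14 ≥ 19(1−ρ^2) + 8ρ^2 = 19 − 11ρ^2.
So ρ^2 ≥ 5/11, giving ρ ≥ (5/11)^(1/2) ≈ 0.674.

0.674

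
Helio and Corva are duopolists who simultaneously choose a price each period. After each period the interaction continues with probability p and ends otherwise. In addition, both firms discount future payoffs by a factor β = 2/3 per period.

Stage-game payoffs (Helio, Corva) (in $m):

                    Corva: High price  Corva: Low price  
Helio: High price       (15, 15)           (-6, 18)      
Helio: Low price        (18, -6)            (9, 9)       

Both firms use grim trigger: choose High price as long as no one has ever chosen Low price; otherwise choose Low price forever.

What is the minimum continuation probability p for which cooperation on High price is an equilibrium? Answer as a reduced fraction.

1/2

Expected continuation weight on next period's payoff is β·p = 2/3·p, which plays the role of the discount factor.
Cooperation requires 2/3·p ≥ (18−15)/(18−9) = 1/3, hence p ≥ 1/2.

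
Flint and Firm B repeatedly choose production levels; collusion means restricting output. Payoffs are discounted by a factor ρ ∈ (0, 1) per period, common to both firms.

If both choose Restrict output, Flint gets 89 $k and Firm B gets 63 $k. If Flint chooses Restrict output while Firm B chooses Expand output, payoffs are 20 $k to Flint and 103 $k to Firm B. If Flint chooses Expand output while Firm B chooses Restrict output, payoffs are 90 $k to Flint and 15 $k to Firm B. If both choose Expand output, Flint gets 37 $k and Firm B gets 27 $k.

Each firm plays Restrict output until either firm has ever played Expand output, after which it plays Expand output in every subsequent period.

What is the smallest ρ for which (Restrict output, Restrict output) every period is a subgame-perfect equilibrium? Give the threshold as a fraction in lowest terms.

10/19

For Flint: deviation gain 90−89 = 1, per-period punishment loss 89−37 = 52. IC gives ρ ≥ 1/53.
For Firm B: gain 40, loss 36 per period, so ρ ≥ 40/76 = 10/19.
The tighter constraint is Firm B's, so cooperation needs ρ ≥ 10/19.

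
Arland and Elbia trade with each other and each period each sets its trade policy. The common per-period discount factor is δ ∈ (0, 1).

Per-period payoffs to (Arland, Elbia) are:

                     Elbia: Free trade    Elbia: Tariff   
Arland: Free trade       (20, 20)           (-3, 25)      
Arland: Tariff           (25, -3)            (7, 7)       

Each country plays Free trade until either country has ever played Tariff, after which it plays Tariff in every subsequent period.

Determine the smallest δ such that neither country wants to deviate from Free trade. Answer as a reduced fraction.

Under grim trigger the critical discount factor is (T−C)/(T−P) with T = 25, C = 20, P = 7.
δ* = (25−20)/(25−7) = 5/18.

5/18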